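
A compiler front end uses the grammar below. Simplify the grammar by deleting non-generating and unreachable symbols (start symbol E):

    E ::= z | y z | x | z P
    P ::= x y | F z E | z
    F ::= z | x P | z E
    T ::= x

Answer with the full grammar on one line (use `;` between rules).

Generating nonterminals: {E, F, P, T}.
Reachable from E after that: {E, F, P}.
Removed useless symbols: {T} and every production mentioning them.

E ::= z | y z | x | z P; P ::= x y | F z E | z; F ::= z | x P | z E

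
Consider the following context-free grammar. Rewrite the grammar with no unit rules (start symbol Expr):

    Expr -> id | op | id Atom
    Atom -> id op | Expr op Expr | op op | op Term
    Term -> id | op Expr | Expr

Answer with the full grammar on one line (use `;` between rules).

Expr -> id | op | id Atom; Atom -> id op | Expr op Expr | op op | op Term; Term -> id | op Expr | op | id Atom

Unit pairs: Term ⇒* {Expr}.
Replace each nonterminal's rules with the union of the non-unit rules of every nonterminal it unit-derives.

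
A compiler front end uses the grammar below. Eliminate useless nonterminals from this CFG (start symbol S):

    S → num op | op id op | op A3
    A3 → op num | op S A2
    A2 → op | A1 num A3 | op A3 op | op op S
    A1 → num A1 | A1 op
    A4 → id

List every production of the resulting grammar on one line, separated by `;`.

Generating nonterminals: {A2, A3, A4, S}.
Reachable from S after that: {A2, A3, S}.
Removed useless symbols: {A1, A4} and every production mentioning them.

S → num op | op id op | op A3; A3 → op num | op S A2; A2 → op | op A3 op | op op S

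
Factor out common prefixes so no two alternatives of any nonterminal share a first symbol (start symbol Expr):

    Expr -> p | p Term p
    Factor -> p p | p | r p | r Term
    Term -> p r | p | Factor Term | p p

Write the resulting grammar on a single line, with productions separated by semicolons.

Expr has alternatives sharing prefix 'p': factor to Expr → p Expr1 with Expr1 → ε | Term p.
Factor has alternatives sharing prefix 'p': factor to Factor → p Factor1 with Factor1 → p | ε.
Factor has alternatives sharing prefix 'r': factor to Factor → r Factor2 with Factor2 → p | Term.
Term has alternatives sharing prefix 'p': factor to Term → p Term1 with Term1 → r | ε | p.

Expr -> p Expr1; Factor -> p Factor1 | r Factor2; Term -> Factor Term | p Term1; Expr1 -> epsilon | Term p; Factor1 -> p | epsilon; Factor2 -> p | Term; Term1 -> r | epsilon | p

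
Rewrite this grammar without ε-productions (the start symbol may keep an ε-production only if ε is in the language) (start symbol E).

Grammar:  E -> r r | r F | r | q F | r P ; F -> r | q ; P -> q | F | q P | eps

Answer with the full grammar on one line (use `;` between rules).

E -> r r | r F | r | q F | r P; F -> r | q; P -> q | F | q P

The nullable symbols are {P}.
ε ∉ L(G), so no ε-production is kept.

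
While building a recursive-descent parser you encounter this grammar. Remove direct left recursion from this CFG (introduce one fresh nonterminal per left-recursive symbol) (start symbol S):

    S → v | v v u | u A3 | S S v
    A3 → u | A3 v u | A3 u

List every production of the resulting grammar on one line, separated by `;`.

S, A3 are directly left-recursive.
For S: α = {S v}, β = {v, v v u, u A3}. Rewrite as S → β S' and S' → α S' | ε.
For A3: α = {v u, u}, β = {u}. Rewrite as A3 → β A3' and A3' → α A3' | ε.

S → v S' | v v u S' | u A3 S'; A3 → u A3'; S' → S v S' | eps; A3' → v u A3' | u A3' | eps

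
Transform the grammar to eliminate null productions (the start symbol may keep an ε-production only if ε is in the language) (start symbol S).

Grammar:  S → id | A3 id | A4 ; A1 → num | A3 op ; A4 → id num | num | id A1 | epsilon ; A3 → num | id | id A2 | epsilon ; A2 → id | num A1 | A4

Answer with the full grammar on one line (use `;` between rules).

S → id | A3 id | A4 | ε; A1 → num | A3 op | op; A4 → id num | num | id A1; A3 → num | id | id A2; A2 → id | num A1 | A4

The nullable symbols are {A2, A3, A4, S}.
ε ∈ L(G) since S is nullable, so keep S → ε.
For each production, add variants omitting each subset of nullable occurrences: A1 → A3 op gives A3 op | op.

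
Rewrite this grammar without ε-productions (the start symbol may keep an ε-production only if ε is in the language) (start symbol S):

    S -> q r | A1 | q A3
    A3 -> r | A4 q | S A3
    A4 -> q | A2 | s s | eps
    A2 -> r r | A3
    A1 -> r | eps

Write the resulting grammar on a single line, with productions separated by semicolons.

S -> q r | A1 | q A3 | ε; A3 -> r | A4 q | q | S A3; A4 -> q | A2 | s s; A2 -> r r | A3; A1 -> r

The nullable symbols are {A1, A4, S}.
ε ∈ L(G) since S is nullable, so keep S → ε.
For each production, add variants omitting each subset of nullable occurrences: A3 → A4 q gives A4 q | q.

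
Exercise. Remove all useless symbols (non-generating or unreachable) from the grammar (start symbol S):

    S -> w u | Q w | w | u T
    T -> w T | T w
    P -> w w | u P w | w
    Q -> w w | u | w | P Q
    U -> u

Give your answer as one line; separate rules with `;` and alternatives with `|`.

Generating nonterminals: {P, Q, S, U}.
Reachable from S after that: {P, Q, S}.
Removed useless symbols: {T, U} and every production mentioning them.

S -> w u | Q w | w; P -> w w | u P w | w; Q -> w w | u | w | P Q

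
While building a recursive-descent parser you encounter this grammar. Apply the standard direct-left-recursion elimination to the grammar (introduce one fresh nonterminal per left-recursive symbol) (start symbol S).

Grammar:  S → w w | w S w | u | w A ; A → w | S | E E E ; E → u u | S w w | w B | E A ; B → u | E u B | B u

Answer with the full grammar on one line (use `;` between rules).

E, B are directly left-recursive.
For E: α = {A}, β = {u u, S w w, w B}. Rewrite as E → β E' and E' → α E' | ε.
For B: α = {u}, β = {u, E u B}. Rewrite as B → β B' and B' → α B' | ε.

S → w w | w S w | u | w A; A → w | S | E E E; E → u u E' | S w w E' | w B E'; B → u B' | E u B B'; E' → A E' | epsilon; B' → u B' | epsilon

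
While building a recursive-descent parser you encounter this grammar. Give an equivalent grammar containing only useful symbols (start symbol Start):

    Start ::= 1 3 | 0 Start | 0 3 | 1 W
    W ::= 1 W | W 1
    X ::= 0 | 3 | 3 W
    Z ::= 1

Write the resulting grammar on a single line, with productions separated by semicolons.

Generating nonterminals: {Start, X, Z}.
Reachable from Start after that: {Start}.
Removed useless symbols: {W, X, Z} and every production mentioning them.

Start ::= 1 3 | 0 Start | 0 3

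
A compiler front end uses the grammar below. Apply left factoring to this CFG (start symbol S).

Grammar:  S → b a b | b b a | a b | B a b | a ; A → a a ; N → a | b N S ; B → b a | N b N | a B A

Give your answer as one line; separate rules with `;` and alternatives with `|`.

S → B a b | b S' | a S''; A → a a; N → a | b N S; B → b a | N b N | a B A; S' → a b | b a; S'' → b | ε

S has alternatives sharing prefix 'b': factor to S → b S' with S' → a b | b a.
S has alternatives sharing prefix 'a': factor to S → a S'' with S'' → b | ε.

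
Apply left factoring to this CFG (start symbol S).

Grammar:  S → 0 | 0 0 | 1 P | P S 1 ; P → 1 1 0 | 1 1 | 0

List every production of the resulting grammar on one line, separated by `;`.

S → 1 P | P S 1 | 0 S'; P → 0 | 1 1 P'; S' → ε | 0; P' → 0 | ε

S has alternatives sharing prefix '0': factor to S → 0 S' with S' → ε | 0.
P has alternatives sharing prefix '1 1': factor to P → 1 1 P' with P' → 0 | ε.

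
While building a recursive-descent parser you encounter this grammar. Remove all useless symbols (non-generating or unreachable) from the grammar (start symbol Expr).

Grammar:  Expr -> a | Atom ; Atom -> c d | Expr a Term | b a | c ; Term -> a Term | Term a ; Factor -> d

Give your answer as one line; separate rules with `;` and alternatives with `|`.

Generating nonterminals: {Atom, Expr, Factor}.
Reachable from Expr after that: {Atom, Expr}.
Removed useless symbols: {Factor, Term} and every production mentioning them.

Expr -> a | Atom; Atom -> c d | b a | c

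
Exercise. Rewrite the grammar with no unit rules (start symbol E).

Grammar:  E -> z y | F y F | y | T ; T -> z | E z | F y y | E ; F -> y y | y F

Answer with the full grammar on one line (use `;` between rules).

E -> z y | F y F | y | z | E z | F y y; T -> z y | F y F | y | z | E z | F y y; F -> y y | y F

Unit pairs: E ⇒* {T}; T ⇒* {E}.
For each unit pair (A, B), copy every non-unit production of B to A, then drop all unit productions.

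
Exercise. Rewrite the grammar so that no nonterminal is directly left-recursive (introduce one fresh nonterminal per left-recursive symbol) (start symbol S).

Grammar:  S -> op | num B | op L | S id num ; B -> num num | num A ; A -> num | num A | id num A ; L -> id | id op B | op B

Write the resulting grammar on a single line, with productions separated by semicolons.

S -> op S' | num B S' | op L S'; B -> num num | num A; A -> num | num A | id num A; L -> id | id op B | op B; S' -> id num S' | epsilon

Left recursion appears on S.
For S: α = {id num}, β = {op, num B, op L}. Rewrite as S → β S' and S' → α S' | ε.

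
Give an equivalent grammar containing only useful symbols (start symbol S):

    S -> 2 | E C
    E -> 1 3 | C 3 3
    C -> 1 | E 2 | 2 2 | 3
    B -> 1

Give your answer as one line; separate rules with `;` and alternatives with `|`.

S -> 2 | E C; E -> 1 3 | C 3 3; C -> 1 | E 2 | 2 2 | 3

Generating nonterminals: {B, C, E, S}.
Reachable from S after that: {C, E, S}.
Removed useless symbols: {B} and every production mentioning them.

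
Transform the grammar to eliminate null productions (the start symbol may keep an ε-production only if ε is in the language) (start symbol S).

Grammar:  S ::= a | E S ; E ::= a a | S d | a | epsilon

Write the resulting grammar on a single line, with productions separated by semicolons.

The nullable symbols are {E}.
ε ∉ L(G), so no ε-production is kept.

S ::= a | E S; E ::= a a | S d | a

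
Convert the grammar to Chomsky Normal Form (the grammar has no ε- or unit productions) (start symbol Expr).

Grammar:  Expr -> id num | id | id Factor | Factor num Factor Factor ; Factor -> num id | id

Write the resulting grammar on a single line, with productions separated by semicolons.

Introduce a nonterminal for each terminal appearing in a rule of length ≥ 2: X1 → id, X2 → num.
Binarize each right-hand side of length ≥ 3 by chaining fresh nonterminals (Y1, Y2, …): affected rules were Expr → Factor X2 Factor Factor.

Expr -> X1 X2 | id | X1 Factor | Factor Y1; Factor -> X2 X1 | id; X1 -> id; X2 -> num; Y1 -> X2 Y2; Y2 -> Factor Factor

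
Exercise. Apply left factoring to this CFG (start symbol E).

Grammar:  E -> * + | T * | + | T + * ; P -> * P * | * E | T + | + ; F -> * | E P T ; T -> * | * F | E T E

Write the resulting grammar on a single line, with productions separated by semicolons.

E -> * + | + | T E'; P -> T + | + | * P'; F -> * | E P T; T -> E T E | * T'; E' -> * | + *; P' -> P * | E; T' -> eps | F

E has alternatives sharing prefix 'T': factor to E → T E' with E' → * | + *.
P has alternatives sharing prefix '*': factor to P → * P' with P' → P * | E.
T has alternatives sharing prefix '*': factor to T → * T' with T' → ε | F.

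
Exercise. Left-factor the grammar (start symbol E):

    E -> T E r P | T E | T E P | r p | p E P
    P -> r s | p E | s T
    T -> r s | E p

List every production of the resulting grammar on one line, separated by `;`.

E -> r p | p E P | T E E'; P -> r s | p E | s T; T -> r s | E p; E' -> r P | ε | P

E has alternatives sharing prefix 'T E': factor to E → T E E' with E' → r P | ε | P.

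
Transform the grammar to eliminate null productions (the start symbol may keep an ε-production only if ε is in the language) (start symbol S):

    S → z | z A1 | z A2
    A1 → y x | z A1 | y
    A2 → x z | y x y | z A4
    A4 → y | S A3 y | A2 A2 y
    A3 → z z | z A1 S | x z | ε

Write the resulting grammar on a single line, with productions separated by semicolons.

S → z | z A1 | z A2; A1 → y x | z A1 | y; A2 → x z | y x y | z A4; A4 → y | S A3 y | S y | A2 A2 y; A3 → z z | z A1 S | x z

Nullable nonterminals: {A3}.
ε ∉ L(G), so no ε-production is kept.
Add the nullable-subset variants: A4 → S A3 y gives S A3 y | S y.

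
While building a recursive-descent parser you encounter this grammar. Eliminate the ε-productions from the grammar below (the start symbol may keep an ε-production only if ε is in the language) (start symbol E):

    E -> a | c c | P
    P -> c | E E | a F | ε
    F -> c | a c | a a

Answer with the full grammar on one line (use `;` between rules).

E -> a | c c | P | ε; P -> c | E E | E | a F; F -> c | a c | a a

Nullable set = {E, P}.
ε ∈ L(G) since E is nullable, so keep E → ε.
For each production, add variants omitting each subset of nullable occurrences: P → E E gives E E | E.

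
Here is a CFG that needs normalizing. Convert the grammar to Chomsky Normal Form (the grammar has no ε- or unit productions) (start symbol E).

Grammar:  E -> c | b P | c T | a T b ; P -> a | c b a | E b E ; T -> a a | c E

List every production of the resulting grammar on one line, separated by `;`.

E -> c | X1 P | X2 T | X3 Y1; P -> a | X2 Y2 | E Y3; T -> X3 X3 | X2 E; X1 -> b; X2 -> c; X3 -> a; Y1 -> T X1; Y2 -> X1 X3; Y3 -> X1 E

Introduce a nonterminal for each terminal appearing in a rule of length ≥ 2: X1 → b, X2 → c, X3 → a.
Binarize each right-hand side of length ≥ 3 by chaining fresh nonterminals (Y1, Y2, …): affected rules were E → X3 T X1; P → X2 X1 X3; P → E X1 E.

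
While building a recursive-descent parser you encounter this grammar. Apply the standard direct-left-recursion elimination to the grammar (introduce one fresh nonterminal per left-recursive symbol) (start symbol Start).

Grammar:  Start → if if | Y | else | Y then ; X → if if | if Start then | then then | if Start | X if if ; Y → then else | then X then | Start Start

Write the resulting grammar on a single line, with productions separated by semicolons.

Left recursion appears on X.
For X: α = {if if}, β = {if if, if Start then, then then, if Start}. Rewrite as X → β X1 and X1 → α X1 | ε.

Start → if if | Y | else | Y then; X → if if X1 | if Start then X1 | then then X1 | if Start X1; Y → then else | then X then | Start Start; X1 → if if X1 | ε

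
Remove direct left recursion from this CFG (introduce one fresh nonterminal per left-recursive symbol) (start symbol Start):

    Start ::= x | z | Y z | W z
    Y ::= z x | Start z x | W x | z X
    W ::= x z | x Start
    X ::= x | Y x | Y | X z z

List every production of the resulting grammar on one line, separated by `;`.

Start ::= x | z | Y z | W z; Y ::= z x | Start z x | W x | z X; W ::= x z | x Start; X ::= x X1 | Y x X1 | Y X1; X1 ::= z z X1 | ε

Directly left-recursive nonterminal: X.
For X: α = {z z}, β = {x, Y x, Y}. Rewrite as X → β X1 and X1 → α X1 | ε.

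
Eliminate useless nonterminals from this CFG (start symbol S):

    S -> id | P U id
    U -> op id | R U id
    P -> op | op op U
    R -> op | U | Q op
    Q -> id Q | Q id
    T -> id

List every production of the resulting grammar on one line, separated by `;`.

Generating nonterminals: {P, R, S, T, U}.
Reachable from S after that: {P, R, S, U}.
Removed useless symbols: {Q, T} and every production mentioning them.

S -> id | P U id; U -> op id | R U id; P -> op | op op U; R -> op | U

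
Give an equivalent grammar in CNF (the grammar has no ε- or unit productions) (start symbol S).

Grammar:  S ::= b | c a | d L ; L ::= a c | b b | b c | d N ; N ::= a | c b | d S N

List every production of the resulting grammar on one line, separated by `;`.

Introduce a nonterminal for each terminal appearing in a rule of length ≥ 2: X1 → c, X2 → a, X3 → d, X4 → b.
Binarize each right-hand side of length ≥ 3 by chaining fresh nonterminals (Y1, Y2, …): affected rules were N → X3 S N.

S ::= b | X1 X2 | X3 L; L ::= X2 X1 | X4 X4 | X4 X1 | X3 N; N ::= a | X1 X4 | X3 Y1; X1 ::= c; X2 ::= a; X3 ::= d; X4 ::= b; Y1 ::= S N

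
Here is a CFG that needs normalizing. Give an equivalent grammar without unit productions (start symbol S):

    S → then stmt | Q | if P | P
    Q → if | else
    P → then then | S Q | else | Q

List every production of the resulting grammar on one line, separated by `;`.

S → then stmt | if P | then then | S Q | else | if; Q → if | else; P → then then | S Q | else | if

Unit pairs: P ⇒* {Q}; S ⇒* {P, Q}.
For each unit pair (A, B), copy every non-unit production of B to A, then drop all unit productions.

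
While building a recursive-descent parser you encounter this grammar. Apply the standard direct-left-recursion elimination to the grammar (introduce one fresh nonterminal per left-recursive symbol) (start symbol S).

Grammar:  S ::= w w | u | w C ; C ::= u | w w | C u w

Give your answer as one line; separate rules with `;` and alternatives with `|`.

C is directly left-recursive.
For C: α = {u w}, β = {u, w w}. Rewrite as C → β C' and C' → α C' | ε.

S ::= w w | u | w C; C ::= u C' | w w C'; C' ::= u w C' | ε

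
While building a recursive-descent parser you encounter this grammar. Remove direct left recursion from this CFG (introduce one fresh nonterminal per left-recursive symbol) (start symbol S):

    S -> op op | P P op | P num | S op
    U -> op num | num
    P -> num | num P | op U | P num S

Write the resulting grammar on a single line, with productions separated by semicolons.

S -> op op S' | P P op S' | P num S'; U -> op num | num; P -> num P' | num P P' | op U P'; S' -> op S' | ε; P' -> num S P' | ε

S, P are directly left-recursive.
For S: α = {op}, β = {op op, P P op, P num}. Rewrite as S → β S' and S' → α S' | ε.
For P: α = {num S}, β = {num, num P, op U}. Rewrite as P → β P' and P' → α P' | ε.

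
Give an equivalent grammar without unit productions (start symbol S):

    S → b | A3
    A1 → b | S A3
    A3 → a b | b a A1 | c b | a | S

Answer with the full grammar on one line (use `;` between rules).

Unit pairs: A3 ⇒* {S}; S ⇒* {A3}.
For every A with A ⇒* B via unit rules, add B's non-unit alternatives to A; then delete every rule of the form X → Y.

S → b | a b | b a A1 | c b | a; A1 → b | S A3; A3 → b | a b | b a A1 | c b | a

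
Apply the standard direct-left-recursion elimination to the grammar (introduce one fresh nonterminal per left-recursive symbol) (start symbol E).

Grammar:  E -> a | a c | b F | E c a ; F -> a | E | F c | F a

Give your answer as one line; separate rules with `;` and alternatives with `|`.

Left recursion appears on E, F.
For E: α = {c a}, β = {a, a c, b F}. Rewrite as E → β E' and E' → α E' | ε.
For F: α = {c, a}, β = {a, E}. Rewrite as F → β F' and F' → α F' | ε.

E -> a E' | a c E' | b F E'; F -> a F' | E F'; E' -> c a E' | ε; F' -> c F' | a F' | ε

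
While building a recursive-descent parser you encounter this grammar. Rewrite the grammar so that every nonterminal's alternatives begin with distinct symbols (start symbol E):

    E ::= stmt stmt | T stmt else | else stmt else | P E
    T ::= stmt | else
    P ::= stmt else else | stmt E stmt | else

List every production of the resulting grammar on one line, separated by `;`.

E ::= stmt stmt | T stmt else | else stmt else | P E; T ::= stmt | else; P ::= else | stmt P'; P' ::= else else | E stmt

P has alternatives sharing prefix 'stmt': factor to P → stmt P' with P' → else else | E stmt.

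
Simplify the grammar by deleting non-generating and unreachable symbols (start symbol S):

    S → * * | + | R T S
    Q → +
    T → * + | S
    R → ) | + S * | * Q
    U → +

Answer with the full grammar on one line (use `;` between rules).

Generating nonterminals: {Q, R, S, T, U}.
Reachable from S after that: {Q, R, S, T}.
Removed useless symbols: {U} and every production mentioning them.

S → * * | + | R T S; Q → +; T → * + | S; R → ) | + S * | * Q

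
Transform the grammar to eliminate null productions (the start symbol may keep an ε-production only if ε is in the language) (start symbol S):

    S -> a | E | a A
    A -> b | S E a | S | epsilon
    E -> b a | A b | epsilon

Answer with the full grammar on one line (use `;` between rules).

Nullable set = {A, E, S}.
ε ∈ L(G) since S is nullable, so keep S → ε.
Add the nullable-subset variants: A → S E a gives S E a | S a | E a | a. E → A b gives A b | b.

S -> a | E | a A | epsilon; A -> b | S E a | S a | E a | a | S; E -> b a | A b | b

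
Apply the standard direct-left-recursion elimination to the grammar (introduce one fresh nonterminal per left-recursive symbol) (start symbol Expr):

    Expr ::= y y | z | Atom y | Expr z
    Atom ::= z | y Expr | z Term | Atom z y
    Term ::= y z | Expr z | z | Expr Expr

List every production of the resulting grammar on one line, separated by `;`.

Expr ::= y y Expr1 | z Expr1 | Atom y Expr1; Atom ::= z Atom1 | y Expr Atom1 | z Term Atom1; Term ::= y z | Expr z | z | Expr Expr; Expr1 ::= z Expr1 | epsilon; Atom1 ::= z y Atom1 | epsilon

Expr, Atom are directly left-recursive.
For Expr: α = {z}, β = {y y, z, Atom y}. Rewrite as Expr → β Expr1 and Expr1 → α Expr1 | ε.
For Atom: α = {z y}, β = {z, y Expr, z Term}. Rewrite as Atom → β Atom1 and Atom1 → α Atom1 | ε.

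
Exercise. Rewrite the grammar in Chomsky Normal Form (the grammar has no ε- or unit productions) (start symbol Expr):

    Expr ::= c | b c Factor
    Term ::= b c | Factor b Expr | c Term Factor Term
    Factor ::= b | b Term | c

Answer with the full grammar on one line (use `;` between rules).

Introduce a nonterminal for each terminal appearing in a rule of length ≥ 2: X1 → b, X2 → c.
Binarize each right-hand side of length ≥ 3 by chaining fresh nonterminals (Y1, Y2, …): affected rules were Expr → X1 X2 Factor; Term → Factor X1 Expr; Term → X2 Term Factor Term.

Expr ::= c | X1 Y1; Term ::= X1 X2 | Factor Y2 | X2 Y3; Factor ::= b | X1 Term | c; X1 ::= b; X2 ::= c; Y1 ::= X2 Factor; Y2 ::= X1 Expr; Y3 ::= Term Y4; Y4 ::= Factor Term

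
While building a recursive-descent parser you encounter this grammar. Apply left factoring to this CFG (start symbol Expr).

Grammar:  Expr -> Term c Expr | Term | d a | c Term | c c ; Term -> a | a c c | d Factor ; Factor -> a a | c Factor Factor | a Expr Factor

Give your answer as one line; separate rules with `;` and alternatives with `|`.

Expr -> d a | Term Expr1 | c Expr2; Term -> d Factor | a Term1; Factor -> c Factor Factor | a Factor1; Expr1 -> c Expr | ε; Expr2 -> Term | c; Term1 -> ε | c c; Factor1 -> a | Expr Factor

Expr has alternatives sharing prefix 'Term': factor to Expr → Term Expr1 with Expr1 → c Expr | ε.
Expr has alternatives sharing prefix 'c': factor to Expr → c Expr2 with Expr2 → Term | c.
Term has alternatives sharing prefix 'a': factor to Term → a Term1 with Term1 → ε | c c.
Factor has alternatives sharing prefix 'a': factor to Factor → a Factor1 with Factor1 → a | Expr Factor.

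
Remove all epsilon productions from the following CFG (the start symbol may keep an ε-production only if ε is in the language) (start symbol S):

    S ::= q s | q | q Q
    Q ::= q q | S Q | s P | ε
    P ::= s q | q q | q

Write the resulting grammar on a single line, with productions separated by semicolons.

The nullable symbols are {Q}.
ε ∉ L(G), so no ε-production is kept.
For each production, add variants omitting each subset of nullable occurrences: Q → S Q gives S Q | S.

S ::= q s | q | q Q; Q ::= q q | S Q | S | s P; P ::= s q | q q | q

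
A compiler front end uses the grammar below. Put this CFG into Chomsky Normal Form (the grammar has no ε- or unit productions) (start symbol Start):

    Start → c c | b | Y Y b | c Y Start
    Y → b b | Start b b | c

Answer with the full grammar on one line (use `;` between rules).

Start → X1 X1 | b | Y Y1 | X1 Y2; Y → X2 X2 | Start Y3 | c; X1 → c; X2 → b; Y1 → Y X2; Y2 → Y Start; Y3 → X2 X2

Introduce a nonterminal for each terminal appearing in a rule of length ≥ 2: X1 → c, X2 → b.
Binarize each right-hand side of length ≥ 3 by chaining fresh nonterminals (Y1, Y2, …): affected rules were Start → Y Y X2; Start → X1 Y Start; Y → Start X2 X2.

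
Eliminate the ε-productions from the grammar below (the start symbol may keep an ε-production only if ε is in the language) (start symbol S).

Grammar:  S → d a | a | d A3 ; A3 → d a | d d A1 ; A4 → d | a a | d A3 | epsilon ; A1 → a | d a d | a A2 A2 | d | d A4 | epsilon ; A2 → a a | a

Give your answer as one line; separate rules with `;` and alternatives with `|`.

S → d a | a | d A3; A3 → d a | d d A1 | d d; A4 → d | a a | d A3; A1 → a | d a d | a A2 A2 | d | d A4; A2 → a a | a

The nullable symbols are {A1, A4}.
ε ∉ L(G), so no ε-production is kept.
Expand every rule over subsets of its nullable positions: A3 → d d A1 gives d d A1 | d d.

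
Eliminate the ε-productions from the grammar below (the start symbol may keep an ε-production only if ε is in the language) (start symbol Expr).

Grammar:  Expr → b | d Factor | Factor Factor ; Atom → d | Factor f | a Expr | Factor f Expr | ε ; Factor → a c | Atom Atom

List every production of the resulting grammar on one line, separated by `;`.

Expr → b | d Factor | d | Factor Factor | Factor | ε; Atom → d | Factor f | f | a Expr | a | Factor f Expr | f Expr; Factor → a c | Atom Atom | Atom

The nullable symbols are {Atom, Expr, Factor}.
ε ∈ L(G) since Expr is nullable, so keep Expr → ε.
For each production, add variants omitting each subset of nullable occurrences: Expr → d Factor gives d Factor | d. Expr → Factor Factor gives Factor Factor | Factor. Atom → Factor f gives Factor f | f. Atom → a Expr gives a Expr | a.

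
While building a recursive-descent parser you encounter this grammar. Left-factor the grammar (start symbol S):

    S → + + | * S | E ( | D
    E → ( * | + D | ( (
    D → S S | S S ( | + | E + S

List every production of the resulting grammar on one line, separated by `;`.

E has alternatives sharing prefix '(': factor to E → ( E' with E' → * | (.
D has alternatives sharing prefix 'S S': factor to D → S S D' with D' → ε | (.

S → + + | * S | E ( | D; E → + D | ( E'; D → + | E + S | S S D'; E' → * | (; D' → ε | (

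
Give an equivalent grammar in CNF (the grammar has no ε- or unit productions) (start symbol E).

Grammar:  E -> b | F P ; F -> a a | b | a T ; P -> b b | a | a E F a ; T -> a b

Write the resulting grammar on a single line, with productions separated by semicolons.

Introduce a nonterminal for each terminal appearing in a rule of length ≥ 2: X1 → a, X2 → b.
Binarize each right-hand side of length ≥ 3 by chaining fresh nonterminals (Y1, Y2, …): affected rules were P → X1 E F X1.

E -> b | F P; F -> X1 X1 | b | X1 T; P -> X2 X2 | a | X1 Y1; T -> X1 X2; X1 -> a; X2 -> b; Y1 -> E Y2; Y2 -> F X1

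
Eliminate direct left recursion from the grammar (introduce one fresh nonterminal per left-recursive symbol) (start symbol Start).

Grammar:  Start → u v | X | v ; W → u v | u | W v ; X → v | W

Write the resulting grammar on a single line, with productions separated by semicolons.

Directly left-recursive nonterminal: W.
For W: α = {v}, β = {u v, u}. Rewrite as W → β W1 and W1 → α W1 | ε.

Start → u v | X | v; W → u v W1 | u W1; X → v | W; W1 → v W1 | ε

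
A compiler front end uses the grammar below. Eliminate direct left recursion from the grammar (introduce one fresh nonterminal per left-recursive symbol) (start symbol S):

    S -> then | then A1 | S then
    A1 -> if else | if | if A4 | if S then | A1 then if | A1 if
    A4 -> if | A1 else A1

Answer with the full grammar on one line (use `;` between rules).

S -> then S' | then A1 S'; A1 -> if else A1' | if A1' | if A4 A1' | if S then A1'; A4 -> if | A1 else A1; S' -> then S' | ε; A1' -> then if A1' | if A1' | ε

S, A1 are directly left-recursive.
For S: α = {then}, β = {then, then A1}. Rewrite as S → β S' and S' → α S' | ε.
For A1: α = {then if, if}, β = {if else, if, if A4, if S then}. Rewrite as A1 → β A1' and A1' → α A1' | ε.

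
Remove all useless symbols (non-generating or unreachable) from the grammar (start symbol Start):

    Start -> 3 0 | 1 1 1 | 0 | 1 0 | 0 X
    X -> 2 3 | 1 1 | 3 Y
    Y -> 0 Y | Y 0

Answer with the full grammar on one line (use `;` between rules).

Start -> 3 0 | 1 1 1 | 0 | 1 0 | 0 X; X -> 2 3 | 1 1

Generating nonterminals: {Start, X}.
Reachable from Start after that: {Start, X}.
Removed useless symbols: {Y} and every production mentioning them.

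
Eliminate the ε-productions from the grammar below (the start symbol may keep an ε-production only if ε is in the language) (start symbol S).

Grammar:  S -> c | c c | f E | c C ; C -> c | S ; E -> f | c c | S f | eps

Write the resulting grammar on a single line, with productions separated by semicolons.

The nullable symbols are {E}.
ε ∉ L(G), so no ε-production is kept.
Expand every rule over subsets of its nullable positions: S → f E gives f E | f.

S -> c | c c | f E | f | c C; C -> c | S; E -> f | c c | S f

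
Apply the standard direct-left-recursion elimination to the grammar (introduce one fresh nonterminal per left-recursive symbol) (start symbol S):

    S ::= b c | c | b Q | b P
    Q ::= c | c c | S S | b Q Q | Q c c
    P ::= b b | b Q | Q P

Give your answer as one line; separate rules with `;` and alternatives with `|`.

Directly left-recursive nonterminal: Q.
For Q: α = {c c}, β = {c, c c, S S, b Q Q}. Rewrite as Q → β Q' and Q' → α Q' | ε.

S ::= b c | c | b Q | b P; Q ::= c Q' | c c Q' | S S Q' | b Q Q Q'; P ::= b b | b Q | Q P; Q' ::= c c Q' | ε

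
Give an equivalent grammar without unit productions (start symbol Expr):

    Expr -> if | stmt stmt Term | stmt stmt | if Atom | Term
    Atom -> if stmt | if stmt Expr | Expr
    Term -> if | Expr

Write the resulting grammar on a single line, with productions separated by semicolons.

Unit pairs: Atom ⇒* {Expr, Term}; Expr ⇒* {Term}; Term ⇒* {Expr}.
For every A with A ⇒* B via unit rules, add B's non-unit alternatives to A; then delete every rule of the form X → Y.

Expr -> if | stmt stmt Term | stmt stmt | if Atom; Atom -> if | if stmt | if stmt Expr | stmt stmt Term | stmt stmt | if Atom; Term -> if | stmt stmt Term | stmt stmt | if Atom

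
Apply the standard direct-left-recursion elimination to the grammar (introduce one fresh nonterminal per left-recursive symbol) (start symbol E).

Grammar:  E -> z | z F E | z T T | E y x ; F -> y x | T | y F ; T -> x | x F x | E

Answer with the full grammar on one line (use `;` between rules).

Directly left-recursive nonterminal: E.
For E: α = {y x}, β = {z, z F E, z T T}. Rewrite as E → β E' and E' → α E' | ε.

E -> z E' | z F E E' | z T T E'; F -> y x | T | y F; T -> x | x F x | E; E' -> y x E' | epsilon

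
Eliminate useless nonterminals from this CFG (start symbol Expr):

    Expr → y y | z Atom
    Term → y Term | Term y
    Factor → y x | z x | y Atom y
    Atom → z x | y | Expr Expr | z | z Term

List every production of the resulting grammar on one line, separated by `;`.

Generating nonterminals: {Atom, Expr, Factor}.
Reachable from Expr after that: {Atom, Expr}.
Removed useless symbols: {Factor, Term} and every production mentioning them.

Expr → y y | z Atom; Atom → z x | y | Expr Expr | z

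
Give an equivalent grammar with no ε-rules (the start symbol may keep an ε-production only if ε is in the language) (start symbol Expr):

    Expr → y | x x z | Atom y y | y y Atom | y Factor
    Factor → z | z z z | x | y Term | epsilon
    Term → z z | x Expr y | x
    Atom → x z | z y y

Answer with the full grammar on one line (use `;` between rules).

Nullable nonterminals: {Factor}.
ε ∉ L(G), so no ε-production is kept.

Expr → y | x x z | Atom y y | y y Atom | y Factor; Factor → z | z z z | x | y Term; Term → z z | x Expr y | x; Atom → x z | z y y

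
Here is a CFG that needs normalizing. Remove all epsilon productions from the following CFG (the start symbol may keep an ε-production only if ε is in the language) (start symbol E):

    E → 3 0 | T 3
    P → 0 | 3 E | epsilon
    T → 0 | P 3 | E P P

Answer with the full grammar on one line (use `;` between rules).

Nullable set = {P}.
ε ∉ L(G), so no ε-production is kept.
For each production, add variants omitting each subset of nullable occurrences: T → P 3 gives P 3 | 3. T → E P P gives E P P | E P | E.

E → 3 0 | T 3; P → 0 | 3 E; T → 0 | P 3 | 3 | E P P | E P | E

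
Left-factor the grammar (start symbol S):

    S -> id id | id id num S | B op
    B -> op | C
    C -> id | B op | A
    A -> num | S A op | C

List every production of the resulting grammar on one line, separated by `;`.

S -> B op | id id S'; B -> op | C; C -> id | B op | A; A -> num | S A op | C; S' -> ε | num S

S has alternatives sharing prefix 'id id': factor to S → id id S' with S' → ε | num S.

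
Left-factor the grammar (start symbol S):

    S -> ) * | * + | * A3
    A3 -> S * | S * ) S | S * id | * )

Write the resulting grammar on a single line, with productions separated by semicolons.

S -> ) * | * S'; A3 -> * ) | S * A3'; S' -> + | A3; A3' -> ε | ) S | id

S has alternatives sharing prefix '*': factor to S → * S' with S' → + | A3.
A3 has alternatives sharing prefix 'S *': factor to A3 → S * A3' with A3' → ε | ) S | id.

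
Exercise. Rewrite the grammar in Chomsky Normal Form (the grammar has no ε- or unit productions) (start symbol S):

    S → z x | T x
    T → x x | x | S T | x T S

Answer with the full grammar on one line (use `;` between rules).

Introduce a nonterminal for each terminal appearing in a rule of length ≥ 2: X1 → z, X2 → x.
Binarize each right-hand side of length ≥ 3 by chaining fresh nonterminals (Y1, Y2, …): affected rules were T → X2 T S.

S → X1 X2 | T X2; T → X2 X2 | x | S T | X2 Y1; X1 → z; X2 → x; Y1 → T S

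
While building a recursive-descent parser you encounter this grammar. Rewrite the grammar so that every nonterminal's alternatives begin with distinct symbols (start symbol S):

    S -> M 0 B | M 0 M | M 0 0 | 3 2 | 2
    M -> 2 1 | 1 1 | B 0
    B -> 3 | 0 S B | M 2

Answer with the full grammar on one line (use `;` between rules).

S -> 3 2 | 2 | M 0 S'; M -> 2 1 | 1 1 | B 0; B -> 3 | 0 S B | M 2; S' -> B | M | 0

S has alternatives sharing prefix 'M 0': factor to S → M 0 S' with S' → B | M | 0.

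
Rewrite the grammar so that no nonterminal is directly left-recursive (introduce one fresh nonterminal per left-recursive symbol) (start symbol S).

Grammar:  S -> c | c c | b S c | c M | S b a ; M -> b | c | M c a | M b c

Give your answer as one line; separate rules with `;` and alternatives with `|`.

S -> c S' | c c S' | b S c S' | c M S'; M -> b M' | c M'; S' -> b a S' | epsilon; M' -> c a M' | b c M' | epsilon

S, M are directly left-recursive.
For S: α = {b a}, β = {c, c c, b S c, c M}. Rewrite as S → β S' and S' → α S' | ε.
For M: α = {c a, b c}, β = {b, c}. Rewrite as M → β M' and M' → α M' | ε.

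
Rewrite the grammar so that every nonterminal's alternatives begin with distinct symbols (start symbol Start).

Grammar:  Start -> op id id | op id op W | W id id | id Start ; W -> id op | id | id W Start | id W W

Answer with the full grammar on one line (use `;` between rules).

Start -> W id id | id Start | op id Start1; W -> id W1; Start1 -> id | op W; W1 -> op | ε | W W11; W11 -> Start | W

Start has alternatives sharing prefix 'op id': factor to Start → op id Start1 with Start1 → id | op W.
W has alternatives sharing prefix 'id': factor to W → id W1 with W1 → op | ε | W Start | W W.
W1 has alternatives sharing prefix 'W': factor to W1 → W W11 with W11 → Start | W.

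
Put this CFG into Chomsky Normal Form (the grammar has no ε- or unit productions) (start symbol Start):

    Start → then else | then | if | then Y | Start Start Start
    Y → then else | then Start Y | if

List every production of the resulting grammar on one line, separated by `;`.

Start → X1 X2 | then | if | X1 Y | Start Y1; Y → X1 X2 | X1 Y2 | if; X1 → then; X2 → else; Y1 → Start Start; Y2 → Start Y

Introduce a nonterminal for each terminal appearing in a rule of length ≥ 2: X1 → then, X2 → else.
Binarize each right-hand side of length ≥ 3 by chaining fresh nonterminals (Y1, Y2, …): affected rules were Start → Start Start Start; Y → X1 Start Y.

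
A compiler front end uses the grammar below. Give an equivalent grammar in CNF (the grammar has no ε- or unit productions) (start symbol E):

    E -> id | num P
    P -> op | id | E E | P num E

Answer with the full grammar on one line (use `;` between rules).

Introduce a nonterminal for each terminal appearing in a rule of length ≥ 2: X1 → num.
Binarize each right-hand side of length ≥ 3 by chaining fresh nonterminals (Y1, Y2, …): affected rules were P → P X1 E.

E -> id | X1 P; P -> op | id | E E | P Y1; X1 -> num; Y1 -> X1 E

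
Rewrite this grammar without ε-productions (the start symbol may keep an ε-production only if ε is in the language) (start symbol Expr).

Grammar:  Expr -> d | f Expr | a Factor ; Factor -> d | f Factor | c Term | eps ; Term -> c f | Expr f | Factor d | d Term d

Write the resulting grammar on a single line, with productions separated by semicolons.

Expr -> d | f Expr | a Factor | a; Factor -> d | f Factor | f | c Term; Term -> c f | Expr f | Factor d | d | d Term d

The nullable symbols are {Factor}.
ε ∉ L(G), so no ε-production is kept.
Expand every rule over subsets of its nullable positions: Expr → a Factor gives a Factor | a. Factor → f Factor gives f Factor | f. Term → Factor d gives Factor d | d.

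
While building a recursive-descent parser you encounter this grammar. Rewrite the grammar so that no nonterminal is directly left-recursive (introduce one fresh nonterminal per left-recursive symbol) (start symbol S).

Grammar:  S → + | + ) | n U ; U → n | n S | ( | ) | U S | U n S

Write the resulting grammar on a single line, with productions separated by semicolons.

Left recursion appears on U.
For U: α = {S, n S}, β = {n, n S, (, )}. Rewrite as U → β U' and U' → α U' | ε.

S → + | + ) | n U; U → n U' | n S U' | ( U' | ) U'; U' → S U' | n S U' | ε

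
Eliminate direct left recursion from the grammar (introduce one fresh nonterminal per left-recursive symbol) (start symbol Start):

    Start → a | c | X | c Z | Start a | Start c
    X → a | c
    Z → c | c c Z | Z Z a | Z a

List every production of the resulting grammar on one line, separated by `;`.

Left recursion appears on Start, Z.
For Start: α = {a, c}, β = {a, c, X, c Z}. Rewrite as Start → β Start1 and Start1 → α Start1 | ε.
For Z: α = {Z a, a}, β = {c, c c Z}. Rewrite as Z → β Z1 and Z1 → α Z1 | ε.

Start → a Start1 | c Start1 | X Start1 | c Z Start1; X → a | c; Z → c Z1 | c c Z Z1; Start1 → a Start1 | c Start1 | ε; Z1 → Z a Z1 | a Z1 | ε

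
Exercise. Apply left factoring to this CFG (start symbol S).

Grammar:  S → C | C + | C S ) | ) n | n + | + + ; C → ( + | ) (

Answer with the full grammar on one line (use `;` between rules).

S → ) n | n + | + + | C S'; C → ( + | ) (; S' → ε | + | S )

S has alternatives sharing prefix 'C': factor to S → C S' with S' → ε | + | S ).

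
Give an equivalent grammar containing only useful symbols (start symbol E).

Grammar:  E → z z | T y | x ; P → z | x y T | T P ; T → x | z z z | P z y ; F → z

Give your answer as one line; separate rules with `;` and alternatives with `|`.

Generating nonterminals: {E, F, P, T}.
Reachable from E after that: {E, P, T}.
Removed useless symbols: {F} and every production mentioning them.

E → z z | T y | x; P → z | x y T | T P; T → x | z z z | P z y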